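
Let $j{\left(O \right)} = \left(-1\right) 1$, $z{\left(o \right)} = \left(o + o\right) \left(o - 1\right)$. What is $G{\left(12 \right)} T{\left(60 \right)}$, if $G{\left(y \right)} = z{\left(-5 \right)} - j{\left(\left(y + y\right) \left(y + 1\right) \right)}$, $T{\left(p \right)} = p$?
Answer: $3660$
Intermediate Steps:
$z{\left(o \right)} = 2 o \left(-1 + o\right)$
$j{\left(O \right)} = -1$
$G{\left(y \right)} = 61$ ($G{\left(y \right)} = 2 \left(-5\right) \left(-1 - 5\right) - -1 = 2 \left(-5\right) \left(-6\right) + 1 = 60 + 1 = 61$)
$G{\left(12 \right)} T{\left(60 \right)} = 61 \cdot 60 = 3660$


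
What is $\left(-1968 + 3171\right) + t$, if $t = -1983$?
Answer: $-780$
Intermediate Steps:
$\left(-1968 + 3171\right) + t = \left(-1968 + 3171\right) - 1983 = 1203 - 1983 = -780$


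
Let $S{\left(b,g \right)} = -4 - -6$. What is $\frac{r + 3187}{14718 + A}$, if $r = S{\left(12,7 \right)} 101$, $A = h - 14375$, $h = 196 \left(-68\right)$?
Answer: $- \frac{3389}{12985} \approx -0.26099$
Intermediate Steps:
$S{\left(b,g \right)} = 2$ ($S{\left(b,g \right)} = -4 + 6 = 2$)
$h = -13328$
$A = -27703$ ($A = -13328 - 14375 = -27703$)
$r = 202$ ($r = 2 \cdot 101 = 202$)
$\frac{r + 3187}{14718 + A} = \frac{202 + 3187}{14718 - 27703} = \frac{3389}{-12985} = 3389 \left(- \frac{1}{12985}\right) = - \frac{3389}{12985}$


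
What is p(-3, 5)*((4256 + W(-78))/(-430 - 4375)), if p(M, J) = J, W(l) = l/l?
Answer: -4257/961 ≈ -4.4298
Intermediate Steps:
W(l) = 1
p(-3, 5)*((4256 + W(-78))/(-430 - 4375)) = 5*((4256 + 1)/(-430 - 4375)) = 5*(4257/(-4805)) = 5*(4257*(-1/4805)) = 5*(-4257/4805) = -4257/961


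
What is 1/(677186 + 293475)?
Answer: 1/970661 ≈ 1.0302e-6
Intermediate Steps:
1/(677186 + 293475) = 1/970661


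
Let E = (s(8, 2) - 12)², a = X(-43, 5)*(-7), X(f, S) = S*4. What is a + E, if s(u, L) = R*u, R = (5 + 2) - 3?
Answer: 260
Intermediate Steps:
X(f, S) = 4*S
R = 4 (R = 7 - 3 = 4)
s(u, L) = 4*u
a = -140 (a = (4*5)*(-7) = 20*(-7) = -140)
E = 400 (E = (4*8 - 12)² = (32 - 12)² = 20² = 400)
a + E = -140 + 400 = 260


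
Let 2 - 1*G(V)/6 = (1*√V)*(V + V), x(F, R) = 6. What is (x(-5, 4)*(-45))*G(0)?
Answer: -3240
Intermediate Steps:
G(V) = 12 - 12*V^(3/2) (G(V) = 12 - 6*1*√V*(V + V) = 12 - 6*√V*2*V = 12 - 12*V^(3/2))
(x(-5, 4)*(-45))*G(0) = (6*(-45))*(12 - 12*0^(3/2)) = -270*(12 - 12*0) = -270*(12 + 0) = -270*12 = -3240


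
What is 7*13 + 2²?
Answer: 95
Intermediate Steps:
7*13 + 2² = 91 + 4 = 95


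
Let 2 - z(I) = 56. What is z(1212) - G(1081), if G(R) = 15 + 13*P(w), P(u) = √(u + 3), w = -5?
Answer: -69 - 13*I*√2 ≈ -69.0 - 18.385*I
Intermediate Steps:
z(I) = -54 (z(I) = 2 - 1*56 = 2 - 56 = -54)
P(u) = √(3 + u)
G(R) = 15 + 13*I*√2 (G(R) = 15 + 13*√(3 - 5) = 15 + 13*√(-2) = 15 + 13*(I*√2) = 15 + 13*I*√2)
z(1212) - G(1081) = -54 - (15 + 13*I*√2) = -54 + (-15 - 13*I*√2) = -69 - 13*I*√2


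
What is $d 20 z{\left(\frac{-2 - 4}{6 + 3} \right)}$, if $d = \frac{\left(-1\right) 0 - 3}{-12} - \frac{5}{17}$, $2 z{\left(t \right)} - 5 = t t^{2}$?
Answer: $- \frac{635}{306} \approx -2.0752$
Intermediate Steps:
$z{\left(t \right)} = \frac{5}{2} + \frac{t^{3}}{2}$ ($z{\left(t \right)} = \frac{5}{2} + \frac{t t^{2}}{2} = \frac{5}{2} + \frac{t^{3}}{2}$)
$d = - \frac{3}{68}$ ($d = \left(0 - 3\right) \left(- \frac{1}{12}\right) - \frac{5}{17} = \left(-3\right) \left(- \frac{1}{12}\right) - \frac{5}{17} = \frac{1}{4} - \frac{5}{17} = - \frac{3}{68} \approx -0.044118$)
$d 20 z{\left(\frac{-2 - 4}{6 + 3} \right)} = \left(- \frac{3}{68}\right) 20 \left(\frac{5}{2} + \frac{\left(\frac{-2 - 4}{6 + 3}\right)^{3}}{2}\right) = - \frac{15 \left(\frac{5}{2} + \frac{\left(- \frac{6}{9}\right)^{3}}{2}\right)}{17} = - \frac{15 \left(\frac{5}{2} + \frac{\left(\left(-6\right) \frac{1}{9}\right)^{3}}{2}\right)}{17} = - \frac{15 \left(\frac{5}{2} + \frac{\left(- \frac{2}{3}\right)^{3}}{2}\right)}{17} = - \frac{15 \left(\frac{5}{2} + \frac{1}{2} \left(- \frac{8}{27}\right)\right)}{17} = - \frac{15 \left(\frac{5}{2} - \frac{4}{27}\right)}{17} = \left(- \frac{15}{17}\right) \frac{127}{54} = - \frac{635}{306}$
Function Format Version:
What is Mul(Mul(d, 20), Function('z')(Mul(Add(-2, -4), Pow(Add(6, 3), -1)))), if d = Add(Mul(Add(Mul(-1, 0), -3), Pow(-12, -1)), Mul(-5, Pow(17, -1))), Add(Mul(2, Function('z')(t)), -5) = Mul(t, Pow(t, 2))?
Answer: Rational(-635, 306) ≈ -2.0752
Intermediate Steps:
Function('z')(t) = Add(Rational(5, 2), Mul(Rational(1, 2), Pow(t, 3))) (Function('z')(t) = Add(Rational(5, 2), Mul(Rational(1, 2), Mul(t, Pow(t, 2)))) = Add(Rational(5, 2), Mul(Rational(1, 2), Pow(t, 3))))
d = Rational(-3, 68) (d = Add(Mul(Add(0, -3), Rational(-1, 12)), Mul(-5, Rational(1, 17))) = Add(Mul(-3, Rational(-1, 12)), Rational(-5, 17)) = Add(Rational(1, 4), Rational(-5, 17)) = Rational(-3, 68) ≈ -0.044118)
Mul(Mul(d, 20), Function('z')(Mul(Add(-2, -4), Pow(Add(6, 3), -1)))) = Mul(Mul(Rational(-3, 68), 20), Add(Rational(5, 2), Mul(Rational(1, 2), Pow(Mul(Add(-2, -4), Pow(Add(6, 3), -1)), 3)))) = Mul(Rational(-15, 17), Add(Rational(5, 2), Mul(Rational(1, 2), Pow(Mul(-6, Pow(9, -1)), 3)))) = Mul(Rational(-15, 17), Add(Rational(5, 2), Mul(Rational(1, 2), Pow(Mul(-6, Rational(1, 9)), 3)))) = Mul(Rational(-15, 17), Add(Rational(5, 2), Mul(Rational(1, 2), Pow(Rational(-2, 3), 3)))) = Mul(Rational(-15, 17), Add(Rational(5, 2), Mul(Rational(1, 2), Rational(-8, 27)))) = Mul(Rational(-15, 17), Add(Rational(5, 2), Rational(-4, 27))) = Mul(Rational(-15, 17), Rational(127, 54)) = Rational(-635, 306)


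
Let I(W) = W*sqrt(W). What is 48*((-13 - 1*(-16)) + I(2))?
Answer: 144 + 96*sqrt(2) ≈ 279.76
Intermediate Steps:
I(W) = W**(3/2)
48*((-13 - 1*(-16)) + I(2)) = 48*((-13 - 1*(-16)) + 2**(3/2)) = 48*((-13 + 16) + 2*sqrt(2)) = 48*(3 + 2*sqrt(2)) = 144 + 96*sqrt(2)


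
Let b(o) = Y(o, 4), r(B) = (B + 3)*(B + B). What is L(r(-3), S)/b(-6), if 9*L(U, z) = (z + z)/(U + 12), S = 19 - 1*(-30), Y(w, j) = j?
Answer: 49/216 ≈ 0.22685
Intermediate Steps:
r(B) = 2*B*(3 + B) (r(B) = (3 + B)*(2*B) = 2*B*(3 + B))
S = 49 (S = 19 + 30 = 49)
L(U, z) = 2*z/(9*(12 + U)) (L(U, z) = ((z + z)/(U + 12))/9 = ((2*z)/(12 + U))/9 = (2*z/(12 + U))/9 = 2*z/(9*(12 + U)))
b(o) = 4
L(r(-3), S)/b(-6) = ((2/9)*49/(12 + 2*(-3)*(3 - 3)))/4 = ((2/9)*49/(12 + 2*(-3)*0))*(1/4) = ((2/9)*49/(12 + 0))*(1/4) = ((2/9)*49/12)*(1/4) = ((2/9)*49*(1/12))*(1/4) = (49/54)*(1/4) = 49/216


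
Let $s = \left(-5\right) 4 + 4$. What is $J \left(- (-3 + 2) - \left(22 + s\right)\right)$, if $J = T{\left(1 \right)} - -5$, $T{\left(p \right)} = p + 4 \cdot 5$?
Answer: $-130$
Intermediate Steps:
$s = -16$ ($s = -20 + 4 = -16$)
$T{\left(p \right)} = 20 + p$ ($T{\left(p \right)} = p + 20 = 20 + p$)
$J = 26$ ($J = \left(20 + 1\right) - -5 = 21 + 5 = 26$)
$J \left(- (-3 + 2) - \left(22 + s\right)\right) = 26 \left(- (-3 + 2) - 6\right) = 26 \left(\left(-1\right) \left(-1\right) + \left(-22 + 16\right)\right) = 26 \left(1 - 6\right) = 26 \left(-5\right) = -130$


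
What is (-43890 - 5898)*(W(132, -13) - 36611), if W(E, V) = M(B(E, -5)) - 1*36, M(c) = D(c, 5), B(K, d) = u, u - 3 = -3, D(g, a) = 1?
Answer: 1824531048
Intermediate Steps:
u = 0 (u = 3 - 3 = 0)
B(K, d) = 0
M(c) = 1
W(E, V) = -35 (W(E, V) = 1 - 1*36 = 1 - 36 = -35)
(-43890 - 5898)*(W(132, -13) - 36611) = (-43890 - 5898)*(-35 - 36611) = -49788*(-36646) = 1824531048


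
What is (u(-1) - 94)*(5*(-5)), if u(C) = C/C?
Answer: 2325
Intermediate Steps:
u(C) = 1
(u(-1) - 94)*(5*(-5)) = (1 - 94)*(5*(-5)) = -93*(-25) = 2325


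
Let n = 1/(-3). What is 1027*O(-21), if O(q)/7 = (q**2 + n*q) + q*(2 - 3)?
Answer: 3371641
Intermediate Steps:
n = -1/3 ≈ -0.33333
O(q) = 7*q**2 - 28*q/3 (O(q) = 7*((q**2 - q/3) + q*(2 - 3)) = 7*((q**2 - q/3) + q*(-1)) = 7*((q**2 - q/3) - q) = 7*(q**2 - 4*q/3) = 7*q**2 - 28*q/3)
1027*O(-21) = 1027*((7/3)*(-21)*(-4 + 3*(-21))) = 1027*((7/3)*(-21)*(-4 - 63)) = 1027*((7/3)*(-21)*(-67)) = 1027*3283 = 3371641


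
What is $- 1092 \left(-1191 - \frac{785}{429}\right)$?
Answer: $\frac{14328272}{11} \approx 1.3026 \cdot 10^{6}$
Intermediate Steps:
$- 1092 \left(-1191 - \frac{785}{429}\right) = \left(-1092\right) \left(- \frac{511724}{429}\right) = \frac{14328272}{11}$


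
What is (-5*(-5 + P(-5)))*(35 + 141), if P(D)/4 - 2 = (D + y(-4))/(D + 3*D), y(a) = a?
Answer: -4224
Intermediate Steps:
P(D) = 8 + (-4 + D)/D (P(D) = 8 + 4*((D - 4)/(D + 3*D)) = 8 + 4*((-4 + D)/((4*D))) = 8 + 4*((-4 + D)*(1/(4*D))) = 8 + 4*((-4 + D)/(4*D)) = 8 + (-4 + D)/D)
(-5*(-5 + P(-5)))*(35 + 141) = (-5*(-5 + (9 - 4/(-5))))*(35 + 141) = -5*(-5 + (9 - 4*(-⅕)))*176 = -5*(-5 + (9 + ⅘))*176 = -5*(-5 + 49/5)*176 = -5*24/5*176 = -24*176 = -4224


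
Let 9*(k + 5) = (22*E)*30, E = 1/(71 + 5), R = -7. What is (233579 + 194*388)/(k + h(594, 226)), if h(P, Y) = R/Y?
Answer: -3978618582/52379 ≈ -75958.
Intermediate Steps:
E = 1/76 ≈ 0.013158
h(P, Y) = -7/Y
k = -230/57 (k = -5 + ((22*(1/76))*30)/9 = -5 + ((11/38)*30)/9 = -5 + (⅑)*(165/19) = -5 + 55/57 = -230/57 ≈ -4.0351)
(233579 + 194*388)/(k + h(594, 226)) = (233579 + 194*388)/(-230/57 - 7/226) = (233579 + 75272)/(-230/57 - 7*1/226) = 308851/(-230/57 - 7/226) = 308851/(-52379/12882) = 308851*(-12882/52379) = -3978618582/52379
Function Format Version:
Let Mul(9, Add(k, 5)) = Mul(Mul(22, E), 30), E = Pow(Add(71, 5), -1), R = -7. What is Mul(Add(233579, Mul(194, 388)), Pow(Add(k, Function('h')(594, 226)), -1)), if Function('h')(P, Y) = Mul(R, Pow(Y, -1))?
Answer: Rational(-3978618582, 52379) ≈ -75958.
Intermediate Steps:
E = Rational(1, 76) (E = Pow(76, -1) = Rational(1, 76) ≈ 0.013158)
Function('h')(P, Y) = Mul(-7, Pow(Y, -1))
k = Rational(-230, 57) (k = Add(-5, Mul(Rational(1, 9), Mul(Mul(22, Rational(1, 76)), 30))) = Add(-5, Mul(Rational(1, 9), Mul(Rational(11, 38), 30))) = Add(-5, Mul(Rational(1, 9), Rational(165, 19))) = Add(-5, Rational(55, 57)) = Rational(-230, 57) ≈ -4.0351)
Mul(Add(233579, Mul(194, 388)), Pow(Add(k, Function('h')(594, 226)), -1)) = Mul(Add(233579, Mul(194, 388)), Pow(Add(Rational(-230, 57), Mul(-7, Pow(226, -1))), -1)) = Mul(Add(233579, 75272), Pow(Add(Rational(-230, 57), Mul(-7, Rational(1, 226))), -1)) = Mul(308851, Pow(Add(Rational(-230, 57), Rational(-7, 226)), -1)) = Mul(308851, Pow(Rational(-52379, 12882), -1)) = Mul(308851, Rational(-12882, 52379)) = Rational(-3978618582, 52379)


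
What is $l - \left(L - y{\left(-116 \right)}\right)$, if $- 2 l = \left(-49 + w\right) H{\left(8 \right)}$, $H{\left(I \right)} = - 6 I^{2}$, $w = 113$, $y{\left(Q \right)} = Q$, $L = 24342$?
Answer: $-12170$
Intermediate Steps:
$l = 12288$ ($l = - \frac{\left(-49 + 113\right) \left(- 6 \cdot 8^{2}\right)}{2} = - \frac{64 \left(\left(-6\right) 64\right)}{2} = - \frac{64 \left(-384\right)}{2} = \left(- \frac{1}{2}\right) \left(-24576\right) = 12288$)
$l - \left(L - y{\left(-116 \right)}\right) = 12288 - 24458 = -12170$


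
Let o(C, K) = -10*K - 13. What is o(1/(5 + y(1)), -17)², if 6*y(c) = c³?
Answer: 24649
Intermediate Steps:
y(c) = c³/6
o(C, K) = -13 - 10*K
o(1/(5 + y(1)), -17)² = (-13 - 10*(-17))² = (-13 + 170)² = 157² = 24649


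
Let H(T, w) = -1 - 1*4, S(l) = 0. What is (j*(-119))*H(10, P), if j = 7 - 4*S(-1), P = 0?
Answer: 4165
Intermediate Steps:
j = 7 (j = 7 - 4*0 = 7 + 0 = 7)
H(T, w) = -5 (H(T, w) = -1 - 4 = -5)
(j*(-119))*H(10, P) = (7*(-119))*(-5) = -833*(-5) = 4165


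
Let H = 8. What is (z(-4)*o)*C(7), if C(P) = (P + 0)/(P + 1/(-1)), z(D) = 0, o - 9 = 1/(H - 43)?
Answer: 0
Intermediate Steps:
o = 314/35 (o = 9 + 1/(8 - 43) = 9 + 1/(-35) = 9 - 1/35 = 314/35 ≈ 8.9714)
C(P) = P/(-1 + P) (C(P) = P/(P - 1) = P/(-1 + P))
(z(-4)*o)*C(7) = (0*(314/35))*(7/(-1 + 7)) = 0*(7/6) = 0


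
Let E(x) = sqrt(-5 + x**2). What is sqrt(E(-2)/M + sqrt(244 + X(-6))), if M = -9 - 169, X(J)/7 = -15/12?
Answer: sqrt(-178*I + 15842*sqrt(941))/178 ≈ 3.9164 - 0.00071725*I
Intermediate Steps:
X(J) = -35/4 (X(J) = 7*(-15/12) = 7*(-15*1/12) = 7*(-5/4) = -35/4)
M = -178
sqrt(E(-2)/M + sqrt(244 + X(-6))) = sqrt(sqrt(-5 + (-2)**2)/(-178) + sqrt(244 - 35/4)) = sqrt(sqrt(-5 + 4)*(-1/178) + sqrt(941/4)) = sqrt(sqrt(-1)*(-1/178) + sqrt(941)/2) = sqrt(I*(-1/178) + sqrt(941)/2) = sqrt(-I/178 + sqrt(941)/2) = sqrt(sqrt(941)/2 - I/178)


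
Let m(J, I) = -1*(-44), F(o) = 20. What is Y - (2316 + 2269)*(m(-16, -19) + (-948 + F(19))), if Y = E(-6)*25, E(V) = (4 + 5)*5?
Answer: 4054265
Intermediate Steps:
E(V) = 45 (E(V) = 9*5 = 45)
m(J, I) = 44
Y = 1125 (Y = 45*25 = 1125)
Y - (2316 + 2269)*(m(-16, -19) + (-948 + F(19))) = 1125 - (2316 + 2269)*(44 + (-948 + 20)) = 1125 - 4585*(44 - 928) = 1125 - 4585*(-884) = 1125 - 1*(-4053140) = 1125 + 4053140 = 4054265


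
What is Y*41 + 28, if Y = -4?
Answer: -136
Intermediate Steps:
Y*41 + 28 = -4*41 + 28 = -164 + 28 = -136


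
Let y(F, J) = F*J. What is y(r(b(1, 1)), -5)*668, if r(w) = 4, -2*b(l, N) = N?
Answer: -13360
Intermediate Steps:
b(l, N) = -N/2
y(r(b(1, 1)), -5)*668 = (4*(-5))*668 = -20*668 = -13360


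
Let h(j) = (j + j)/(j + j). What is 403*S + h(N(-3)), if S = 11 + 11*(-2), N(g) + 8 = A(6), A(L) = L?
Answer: -4432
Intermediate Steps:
N(g) = -2 (N(g) = -8 + 6 = -2)
h(j) = 1 (h(j) = (2*j)/((2*j)) = (2*j)*(1/(2*j)) = 1)
S = -11 (S = 11 - 22 = -11)
403*S + h(N(-3)) = 403*(-11) + 1 = -4433 + 1 = -4432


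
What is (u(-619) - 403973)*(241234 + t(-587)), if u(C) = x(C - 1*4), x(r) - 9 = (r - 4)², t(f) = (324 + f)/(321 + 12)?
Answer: -870382690265/333 ≈ -2.6138e+9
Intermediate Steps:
t(f) = 36/37 + f/333 (t(f) = (324 + f)/333 = (324 + f)*(1/333) = 36/37 + f/333)
x(r) = 9 + (-4 + r)² (x(r) = 9 + (r - 4)² = 9 + (-4 + r)²)
u(C) = 9 + (-8 + C)² (u(C) = 9 + (-4 + (C - 1*4))² = 9 + (-4 + (C - 4))² = 9 + (-4 + (-4 + C))² = 9 + (-8 + C)²)
(u(-619) - 403973)*(241234 + t(-587)) = ((9 + (-8 - 619)²) - 403973)*(241234 + (36/37 + (1/333)*(-587))) = ((9 + (-627)²) - 403973)*(241234 + (36/37 - 587/333)) = ((9 + 393129) - 403973)*(241234 - 263/333) = (393138 - 403973)*(80330659/333) = -10835*80330659/333 = -870382690265/333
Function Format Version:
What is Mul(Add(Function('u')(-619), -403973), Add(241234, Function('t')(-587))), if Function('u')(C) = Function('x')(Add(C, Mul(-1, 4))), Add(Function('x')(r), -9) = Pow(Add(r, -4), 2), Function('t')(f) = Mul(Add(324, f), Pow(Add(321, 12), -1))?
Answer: Rational(-870382690265, 333) ≈ -2.6138e+9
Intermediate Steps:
Function('t')(f) = Add(Rational(36, 37), Mul(Rational(1, 333), f)) (Function('t')(f) = Mul(Add(324, f), Pow(333, -1)) = Mul(Add(324, f), Rational(1, 333)) = Add(Rational(36, 37), Mul(Rational(1, 333), f)))
Function('x')(r) = Add(9, Pow(Add(-4, r), 2)) (Function('x')(r) = Add(9, Pow(Add(r, -4), 2)) = Add(9, Pow(Add(-4, r), 2)))
Function('u')(C) = Add(9, Pow(Add(-8, C), 2)) (Function('u')(C) = Add(9, Pow(Add(-4, Add(C, Mul(-1, 4))), 2)) = Add(9, Pow(Add(-4, Add(C, -4)), 2)) = Add(9, Pow(Add(-4, Add(-4, C)), 2)) = Add(9, Pow(Add(-8, C), 2)))
Mul(Add(Function('u')(-619), -403973), Add(241234, Function('t')(-587))) = Mul(Add(Add(9, Pow(Add(-8, -619), 2)), -403973), Add(241234, Add(Rational(36, 37), Mul(Rational(1, 333), -587)))) = Mul(Add(Add(9, Pow(-627, 2)), -403973), Add(241234, Add(Rational(36, 37), Rational(-587, 333)))) = Mul(Add(Add(9, 393129), -403973), Add(241234, Rational(-263, 333))) = Mul(Add(393138, -403973), Rational(80330659, 333)) = Mul(-10835, Rational(80330659, 333)) = Rational(-870382690265, 333)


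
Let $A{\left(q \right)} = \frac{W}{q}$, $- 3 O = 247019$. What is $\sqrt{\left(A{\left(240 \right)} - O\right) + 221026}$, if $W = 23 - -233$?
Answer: $\frac{\sqrt{68257515}}{15} \approx 550.79$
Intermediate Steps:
$O = - \frac{247019}{3}$ ($O = \left(- \frac{1}{3}\right) 247019 = - \frac{247019}{3} \approx -82340.0$)
$W = 256$ ($W = 23 + 233 = 256$)
$A{\left(q \right)} = \frac{256}{q}$
$\sqrt{\left(A{\left(240 \right)} - O\right) + 221026} = \sqrt{\left(\frac{256}{240} - - \frac{247019}{3}\right) + 221026} = \sqrt{\left(256 \cdot \frac{1}{240} + \frac{247019}{3}\right) + 221026} = \sqrt{\left(\frac{16}{15} + \frac{247019}{3}\right) + 221026} = \sqrt{\frac{1235111}{15} + 221026} = \sqrt{\frac{4550501}{15}} = \frac{\sqrt{68257515}}{15}$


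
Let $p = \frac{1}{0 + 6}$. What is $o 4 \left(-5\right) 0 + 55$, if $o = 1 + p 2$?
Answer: $55$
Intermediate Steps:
$p = \frac{1}{6} \approx 0.16667$
$o = \frac{4}{3}$ ($o = 1 + \frac{1}{6} \cdot 2 = 1 + \frac{1}{3} = \frac{4}{3} \approx 1.3333$)
$o 4 \left(-5\right) 0 + 55 = \frac{4 \cdot 4 \left(-5\right) 0}{3} + 55 = \frac{4 \left(\left(-20\right) 0\right)}{3} + 55 = \frac{4}{3} \cdot 0 + 55 = 0 + 55 = 55$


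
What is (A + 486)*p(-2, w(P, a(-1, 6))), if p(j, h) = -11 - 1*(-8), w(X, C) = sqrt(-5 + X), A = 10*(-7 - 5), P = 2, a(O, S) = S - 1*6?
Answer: -1098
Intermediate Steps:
a(O, S) = -6 + S (a(O, S) = S - 6 = -6 + S)
A = -120 (A = 10*(-12) = -120)
p(j, h) = -3 (p(j, h) = -11 + 8 = -3)
(A + 486)*p(-2, w(P, a(-1, 6))) = (-120 + 486)*(-3) = 366*(-3) = -1098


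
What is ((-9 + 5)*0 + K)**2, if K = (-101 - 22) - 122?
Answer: 60025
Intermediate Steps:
K = -245 (K = -123 - 122 = -245)
((-9 + 5)*0 + K)**2 = ((-9 + 5)*0 - 245)**2 = (-4*0 - 245)**2 = (0 - 245)**2 = (-245)**2 = 60025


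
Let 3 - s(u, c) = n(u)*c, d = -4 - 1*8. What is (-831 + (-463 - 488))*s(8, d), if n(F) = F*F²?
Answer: -10953954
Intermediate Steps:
d = -12 (d = -4 - 8 = -12)
n(F) = F³
s(u, c) = 3 - c*u³ (s(u, c) = 3 - u³*c = 3 - c*u³)
(-831 + (-463 - 488))*s(8, d) = (-831 + (-463 - 488))*(3 - 1*(-12)*8³) = (-831 - 951)*(3 - 1*(-12)*512) = -1782*(3 + 6144) = -1782*6147 = -10953954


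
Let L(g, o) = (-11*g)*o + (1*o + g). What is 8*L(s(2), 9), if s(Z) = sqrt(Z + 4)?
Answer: 72 - 784*sqrt(6) ≈ -1848.4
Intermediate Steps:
s(Z) = sqrt(4 + Z)
L(g, o) = g + o - 11*g*o (L(g, o) = -11*g*o + (o + g) = -11*g*o + (g + o) = g + o - 11*g*o)
8*L(s(2), 9) = 8*(sqrt(4 + 2) + 9 - 11*sqrt(4 + 2)*9) = 8*(sqrt(6) + 9 - 11*sqrt(6)*9) = 8*(sqrt(6) + 9 - 99*sqrt(6)) = 8*(9 - 98*sqrt(6)) = 72 - 784*sqrt(6)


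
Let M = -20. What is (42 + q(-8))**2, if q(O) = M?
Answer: 484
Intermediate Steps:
q(O) = -20
(42 + q(-8))**2 = (42 - 20)**2 = 22**2 = 484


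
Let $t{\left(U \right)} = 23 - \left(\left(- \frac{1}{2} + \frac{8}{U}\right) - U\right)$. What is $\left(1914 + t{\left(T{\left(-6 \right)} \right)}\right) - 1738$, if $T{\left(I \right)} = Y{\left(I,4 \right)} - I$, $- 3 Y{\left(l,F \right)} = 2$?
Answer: $\frac{610}{3} \approx 203.33$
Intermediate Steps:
$Y{\left(l,F \right)} = - \frac{2}{3}$ ($Y{\left(l,F \right)} = \left(- \frac{1}{3}\right) 2 = - \frac{2}{3}$)
$T{\left(I \right)} = - \frac{2}{3} - I$
$t{\left(U \right)} = \frac{47}{2} + U - \frac{8}{U}$ ($t{\left(U \right)} = 23 - \left(\left(\left(-1\right) \frac{1}{2} + \frac{8}{U}\right) - U\right) = 23 - \left(\left(- \frac{1}{2} + \frac{8}{U}\right) - U\right) = 23 - \left(- \frac{1}{2} - U + \frac{8}{U}\right) = 23 + \left(\frac{1}{2} + U - \frac{8}{U}\right) = \frac{47}{2} + U - \frac{8}{U}$)
$\left(1914 + t{\left(T{\left(-6 \right)} \right)}\right) - 1738 = \left(1914 - \left(- \frac{173}{6} + \frac{8}{- \frac{2}{3} - -6}\right)\right) - 1738 = \left(1914 + \left(\frac{47}{2} + \left(- \frac{2}{3} + 6\right) - \frac{8}{- \frac{2}{3} + 6}\right)\right) - 1738 = \left(1914 + \left(\frac{47}{2} + \frac{16}{3} - \frac{8}{\frac{16}{3}}\right)\right) - 1738 = \left(1914 + \left(\frac{47}{2} + \frac{16}{3} - \frac{3}{2}\right)\right) - 1738 = \left(1914 + \frac{82}{3}\right) - 1738 = \frac{5824}{3} - 1738 = \frac{610}{3}$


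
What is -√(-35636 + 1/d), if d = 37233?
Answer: -I*√5489117168619/12411 ≈ -188.77*I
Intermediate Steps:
-√(-35636 + 1/d) = -√(-35636 + 1/37233) = -√(-1326835187/37233) = -I*√5489117168619/12411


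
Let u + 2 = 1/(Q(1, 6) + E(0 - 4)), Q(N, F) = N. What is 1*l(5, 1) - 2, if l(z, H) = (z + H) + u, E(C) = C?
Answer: 5/3 ≈ 1.6667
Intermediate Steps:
u = -7/3 (u = -2 + 1/(1 + (0 - 4)) = -2 + 1/(1 - 4) = -2 + 1/(-3) = -2 - ⅓ = -7/3 ≈ -2.3333)
l(z, H) = -7/3 + H + z (l(z, H) = (z + H) - 7/3 = (H + z) - 7/3 = -7/3 + H + z)
1*l(5, 1) - 2 = 1*(-7/3 + 1 + 5) - 2 = 1*(11/3) - 2 = 11/3 - 2 = 5/3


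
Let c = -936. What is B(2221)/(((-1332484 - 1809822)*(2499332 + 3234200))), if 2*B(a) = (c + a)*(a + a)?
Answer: -2853985/18016512004792 ≈ -1.5841e-7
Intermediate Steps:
B(a) = a*(-936 + a) (B(a) = ((-936 + a)*(a + a))/2 = ((-936 + a)*(2*a))/2 = (2*a*(-936 + a))/2 = a*(-936 + a))
B(2221)/(((-1332484 - 1809822)*(2499332 + 3234200))) = (2221*(-936 + 2221))/(((-1332484 - 1809822)*(2499332 + 3234200))) = (2221*1285)/((-3142306*5733532)) = 2853985/(-18016512004792) = 2853985*(-1/18016512004792) = -2853985/18016512004792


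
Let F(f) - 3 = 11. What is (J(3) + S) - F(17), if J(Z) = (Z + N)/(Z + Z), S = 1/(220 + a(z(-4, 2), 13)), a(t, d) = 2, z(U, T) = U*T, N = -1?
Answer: -1011/74 ≈ -13.662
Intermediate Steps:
z(U, T) = T*U
F(f) = 14 (F(f) = 3 + 11 = 14)
S = 1/222 (S = 1/(220 + 2) = 1/222 ≈ 0.0045045)
J(Z) = (-1 + Z)/(2*Z) (J(Z) = (Z - 1)/(Z + Z) = (-1 + Z)/((2*Z)) = (-1 + Z)*(1/(2*Z)) = (-1 + Z)/(2*Z))
(J(3) + S) - F(17) = ((½)*(-1 + 3)/3 + 1/222) - 1*14 = ((½)*(⅓)*2 + 1/222) - 14 = (⅓ + 1/222) - 14 = 25/74 - 14 = -1011/74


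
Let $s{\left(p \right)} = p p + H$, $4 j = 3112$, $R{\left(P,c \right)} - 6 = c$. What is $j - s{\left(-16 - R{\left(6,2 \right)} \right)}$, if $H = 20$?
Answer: $182$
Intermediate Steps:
$R{\left(P,c \right)} = 6 + c$
$j = 778$ ($j = \frac{1}{4} \cdot 3112 = 778$)
$s{\left(p \right)} = 20 + p^{2}$ ($s{\left(p \right)} = p p + 20 = p^{2} + 20 = 20 + p^{2}$)
$j - s{\left(-16 - R{\left(6,2 \right)} \right)} = 778 - \left(20 + \left(-16 - \left(6 + 2\right)\right)^{2}\right) = 778 - \left(20 + \left(-16 - 8\right)^{2}\right) = 778 - \left(20 + \left(-24\right)^{2}\right) = 778 - \left(20 + 576\right) = 778 - 596 = 182$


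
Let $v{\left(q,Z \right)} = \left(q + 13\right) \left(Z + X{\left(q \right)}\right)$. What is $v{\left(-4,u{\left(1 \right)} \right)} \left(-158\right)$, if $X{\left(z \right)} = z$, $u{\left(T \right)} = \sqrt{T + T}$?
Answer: $5688 - 1422 \sqrt{2} \approx 3677.0$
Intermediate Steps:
$u{\left(T \right)} = \sqrt{2} \sqrt{T}$ ($u{\left(T \right)} = \sqrt{2 T} = \sqrt{2} \sqrt{T}$)
$v{\left(q,Z \right)} = \left(13 + q\right) \left(Z + q\right)$ ($v{\left(q,Z \right)} = \left(q + 13\right) \left(Z + q\right) = \left(13 + q\right) \left(Z + q\right)$)
$v{\left(-4,u{\left(1 \right)} \right)} \left(-158\right) = \left(\left(-4\right)^{2} + 13 \sqrt{2} \sqrt{1} + 13 \left(-4\right) + \sqrt{2} \sqrt{1} \left(-4\right)\right) \left(-158\right) = \left(16 + 13 \sqrt{2} \cdot 1 - 52 + \sqrt{2} \cdot 1 \left(-4\right)\right) \left(-158\right) = \left(16 + 13 \sqrt{2} - 52 + \sqrt{2} \left(-4\right)\right) \left(-158\right) = \left(16 + 13 \sqrt{2} - 52 - 4 \sqrt{2}\right) \left(-158\right) = \left(-36 + 9 \sqrt{2}\right) \left(-158\right) = 5688 - 1422 \sqrt{2}$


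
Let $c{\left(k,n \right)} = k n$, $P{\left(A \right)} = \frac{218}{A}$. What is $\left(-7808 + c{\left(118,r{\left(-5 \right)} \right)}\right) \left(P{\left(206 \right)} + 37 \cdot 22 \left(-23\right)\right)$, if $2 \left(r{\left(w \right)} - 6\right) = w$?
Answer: $\frac{14259460515}{103} \approx 1.3844 \cdot 10^{8}$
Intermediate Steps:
$r{\left(w \right)} = 6 + \frac{w}{2}$
$\left(-7808 + c{\left(118,r{\left(-5 \right)} \right)}\right) \left(P{\left(206 \right)} + 37 \cdot 22 \left(-23\right)\right) = \left(-7808 + 118 \left(6 + \frac{1}{2} \left(-5\right)\right)\right) \left(\frac{218}{206} + 37 \cdot 22 \left(-23\right)\right) = \left(-7808 + 118 \left(6 - \frac{5}{2}\right)\right) \left(218 \cdot \frac{1}{206} + 814 \left(-23\right)\right) = \left(-7808 + 118 \cdot \frac{7}{2}\right) \left(\frac{109}{103} - 18722\right) = \left(-7808 + 413\right) \left(- \frac{1928257}{103}\right) = \left(-7395\right) \left(- \frac{1928257}{103}\right) = \frac{14259460515}{103}$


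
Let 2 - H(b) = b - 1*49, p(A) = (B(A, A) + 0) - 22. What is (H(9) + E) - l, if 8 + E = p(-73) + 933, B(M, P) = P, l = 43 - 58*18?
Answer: 1873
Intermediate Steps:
l = -1001 (l = 43 - 1044 = -1001)
p(A) = -22 + A (p(A) = (A + 0) - 22 = A - 22 = -22 + A)
H(b) = 51 - b (H(b) = 2 - (b - 1*49) = 2 - (b - 49) = 2 - (-49 + b) = 2 + (49 - b) = 51 - b)
E = 830 (E = -8 + ((-22 - 73) + 933) = -8 + (-95 + 933) = -8 + 838 = 830)
(H(9) + E) - l = ((51 - 1*9) + 830) - 1*(-1001) = ((51 - 9) + 830) + 1001 = (42 + 830) + 1001 = 872 + 1001 = 1873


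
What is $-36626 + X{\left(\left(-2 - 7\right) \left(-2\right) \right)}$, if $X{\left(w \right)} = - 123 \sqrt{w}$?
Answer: $-36626 - 369 \sqrt{2} \approx -37148.0$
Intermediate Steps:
$-36626 + X{\left(\left(-2 - 7\right) \left(-2\right) \right)} = -36626 - 123 \sqrt{\left(-2 - 7\right) \left(-2\right)} = -36626 - 123 \sqrt{\left(-9\right) \left(-2\right)} = -36626 - 123 \sqrt{18} = -36626 - 123 \cdot 3 \sqrt{2} = -36626 - 369 \sqrt{2}$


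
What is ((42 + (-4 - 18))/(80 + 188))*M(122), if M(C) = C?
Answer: 610/67 ≈ 9.1045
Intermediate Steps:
((42 + (-4 - 18))/(80 + 188))*M(122) = ((42 + (-4 - 18))/(80 + 188))*122 = ((42 - 22)/268)*122 = (20*(1/268))*122 = (5/67)*122 = 610/67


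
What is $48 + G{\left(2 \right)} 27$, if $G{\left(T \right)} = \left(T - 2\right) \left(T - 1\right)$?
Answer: $48$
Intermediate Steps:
$G{\left(T \right)} = \left(-1 + T\right) \left(-2 + T\right)$ ($G{\left(T \right)} = \left(-2 + T\right) \left(-1 + T\right) = \left(-1 + T\right) \left(-2 + T\right)$)
$48 + G{\left(2 \right)} 27 = 48 + \left(2 + 2^{2} - 6\right) 27 = 48 + \left(2 + 4 - 6\right) 27 = 48 + 0 \cdot 27 = 48 + 0 = 48$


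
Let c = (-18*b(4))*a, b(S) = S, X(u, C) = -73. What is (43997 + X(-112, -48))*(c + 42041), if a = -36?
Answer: 1960459892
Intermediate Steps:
c = 2592 (c = -18*4*(-36) = -72*(-36) = 2592)
(43997 + X(-112, -48))*(c + 42041) = (43997 - 73)*(2592 + 42041) = 43924*44633 = 1960459892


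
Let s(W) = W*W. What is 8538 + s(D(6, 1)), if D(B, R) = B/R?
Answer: 8574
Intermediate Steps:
s(W) = W**2
8538 + s(D(6, 1)) = 8538 + (6/1)**2 = 8538 + (6*1)**2 = 8538 + 6**2 = 8538 + 36 = 8574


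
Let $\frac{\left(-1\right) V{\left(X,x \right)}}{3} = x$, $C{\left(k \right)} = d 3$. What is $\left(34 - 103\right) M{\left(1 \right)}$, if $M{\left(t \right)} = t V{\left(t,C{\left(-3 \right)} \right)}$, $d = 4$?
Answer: $2484$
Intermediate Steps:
$C{\left(k \right)} = 12$ ($C{\left(k \right)} = 4 \cdot 3 = 12$)
$V{\left(X,x \right)} = - 3 x$
$M{\left(t \right)} = - 36 t$ ($M{\left(t \right)} = t \left(\left(-3\right) 12\right) = t \left(-36\right) = - 36 t$)
$\left(34 - 103\right) M{\left(1 \right)} = \left(34 - 103\right) \left(\left(-36\right) 1\right) = \left(-69\right) \left(-36\right) = 2484$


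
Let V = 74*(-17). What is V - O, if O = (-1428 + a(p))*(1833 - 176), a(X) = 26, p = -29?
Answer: 2321856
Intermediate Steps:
V = -1258
O = -2323114 (O = (-1428 + 26)*(1833 - 176) = -1402*1657 = -2323114)
V - O = -1258 - 1*(-2323114) = -1258 + 2323114 = 2321856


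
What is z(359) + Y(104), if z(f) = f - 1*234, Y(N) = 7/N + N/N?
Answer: 13111/104 ≈ 126.07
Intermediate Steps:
Y(N) = 1 + 7/N (Y(N) = 7/N + 1 = 1 + 7/N)
z(f) = -234 + f (z(f) = f - 234 = -234 + f)
z(359) + Y(104) = (-234 + 359) + (7 + 104)/104 = 125 + (1/104)*111 = 125 + 111/104 = 13111/104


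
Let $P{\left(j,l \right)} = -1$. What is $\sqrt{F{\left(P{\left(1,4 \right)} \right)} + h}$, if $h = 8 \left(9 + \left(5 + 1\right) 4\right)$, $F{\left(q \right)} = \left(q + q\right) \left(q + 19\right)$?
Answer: $2 \sqrt{57} \approx 15.1$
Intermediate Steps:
$F{\left(q \right)} = 2 q \left(19 + q\right)$
$h = 264$ ($h = 8 \left(9 + 6 \cdot 4\right) = 8 \left(9 + 24\right) = 8 \cdot 33 = 264$)
$\sqrt{F{\left(P{\left(1,4 \right)} \right)} + h} = \sqrt{2 \left(-1\right) \left(19 - 1\right) + 264} = \sqrt{2 \left(-1\right) 18 + 264} = \sqrt{-36 + 264} = \sqrt{228} = 2 \sqrt{57}$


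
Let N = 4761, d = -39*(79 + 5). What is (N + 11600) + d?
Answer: 13085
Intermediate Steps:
d = -3276 (d = -39*84 = -3276)
(N + 11600) + d = (4761 + 11600) - 3276 = 16361 - 3276 = 13085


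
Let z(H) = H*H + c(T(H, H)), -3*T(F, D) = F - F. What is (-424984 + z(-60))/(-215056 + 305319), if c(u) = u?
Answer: -421384/90263 ≈ -4.6684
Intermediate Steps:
T(F, D) = 0 (T(F, D) = -(F - F)/3 = -⅓*0 = 0)
z(H) = H² (z(H) = H*H + 0 = H² + 0 = H²)
(-424984 + z(-60))/(-215056 + 305319) = (-424984 + (-60)²)/(-215056 + 305319) = (-424984 + 3600)/90263 = -421384*1/90263 = -421384/90263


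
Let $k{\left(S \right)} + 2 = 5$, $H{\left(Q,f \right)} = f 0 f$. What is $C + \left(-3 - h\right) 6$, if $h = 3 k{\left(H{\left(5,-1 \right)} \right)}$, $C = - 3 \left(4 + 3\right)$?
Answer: $-93$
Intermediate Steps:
$H{\left(Q,f \right)} = 0$ ($H{\left(Q,f \right)} = 0 f = 0$)
$k{\left(S \right)} = 3$ ($k{\left(S \right)} = -2 + 5 = 3$)
$C = -21$ ($C = \left(-3\right) 7 = -21$)
$h = 9$ ($h = 3 \cdot 3 = 9$)
$C + \left(-3 - h\right) 6 = -21 + \left(-3 - 9\right) 6 = -21 - 72 = -93$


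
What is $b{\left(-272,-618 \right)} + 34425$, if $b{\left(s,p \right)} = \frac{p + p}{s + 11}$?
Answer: $\frac{2995387}{87} \approx 34430.0$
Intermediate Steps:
$b{\left(s,p \right)} = \frac{2 p}{11 + s}$
$b{\left(-272,-618 \right)} + 34425 = 2 \left(-618\right) \frac{1}{11 - 272} + 34425 = 2 \left(-618\right) \frac{1}{-261} + 34425 = 2 \left(-618\right) \left(- \frac{1}{261}\right) + 34425 = \frac{412}{87} + 34425 = \frac{2995387}{87}$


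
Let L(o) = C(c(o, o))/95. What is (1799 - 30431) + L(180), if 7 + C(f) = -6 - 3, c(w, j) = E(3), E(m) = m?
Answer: -2720056/95 ≈ -28632.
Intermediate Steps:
c(w, j) = 3
C(f) = -16 (C(f) = -7 + (-6 - 3) = -7 - 9 = -16)
L(o) = -16/95
(1799 - 30431) + L(180) = (1799 - 30431) - 16/95 = -28632 - 16/95 = -2720056/95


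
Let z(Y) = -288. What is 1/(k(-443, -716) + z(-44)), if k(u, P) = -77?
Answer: -1/365 ≈ -0.0027397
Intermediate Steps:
1/(k(-443, -716) + z(-44)) = 1/(-77 - 288) = 1/(-365) = -1/365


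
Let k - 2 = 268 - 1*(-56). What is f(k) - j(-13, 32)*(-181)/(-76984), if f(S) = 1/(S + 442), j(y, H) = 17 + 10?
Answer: -459529/7390464 ≈ -0.062179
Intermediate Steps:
k = 326 (k = 2 + (268 - 1*(-56)) = 2 + (268 + 56) = 2 + 324 = 326)
j(y, H) = 27
f(S) = 1/(442 + S)
f(k) - j(-13, 32)*(-181)/(-76984) = 1/(442 + 326) - 27*(-181)/(-76984) = 1/768 - (-4887)*(-1)/76984 = 1/768 - 1*4887/76984 = 1/768 - 4887/76984 = -459529/7390464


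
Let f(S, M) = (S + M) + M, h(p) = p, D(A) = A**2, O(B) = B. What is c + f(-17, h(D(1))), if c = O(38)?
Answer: 23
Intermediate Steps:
c = 38
f(S, M) = S + 2*M (f(S, M) = (M + S) + M = S + 2*M)
c + f(-17, h(D(1))) = 38 + (-17 + 2*1**2) = 38 + (-17 + 2*1) = 38 + (-17 + 2) = 38 - 15 = 23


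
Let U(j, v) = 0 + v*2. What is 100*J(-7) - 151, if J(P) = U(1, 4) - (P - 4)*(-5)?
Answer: -4851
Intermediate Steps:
U(j, v) = 2*v (U(j, v) = 0 + 2*v = 2*v)
J(P) = -12 + 5*P (J(P) = 2*4 - (P - 4)*(-5) = 8 - (-4 + P)*(-5) = 8 - (20 - 5*P) = 8 + (-20 + 5*P) = -12 + 5*P)
100*J(-7) - 151 = 100*(-12 + 5*(-7)) - 151 = 100*(-12 - 35) - 151 = 100*(-47) - 151 = -4700 - 151 = -4851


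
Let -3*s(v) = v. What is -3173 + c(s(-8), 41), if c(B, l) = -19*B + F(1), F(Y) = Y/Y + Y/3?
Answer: -9667/3 ≈ -3222.3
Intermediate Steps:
s(v) = -v/3
F(Y) = 1 + Y/3 (F(Y) = 1 + Y*(⅓) = 1 + Y/3)
c(B, l) = 4/3 - 19*B (c(B, l) = -19*B + (1 + (⅓)*1) = -19*B + (1 + ⅓) = -19*B + 4/3 = 4/3 - 19*B)
-3173 + c(s(-8), 41) = -3173 + (4/3 - (-19)*(-8)/3) = -3173 + (4/3 - 19*8/3) = -3173 + (4/3 - 152/3) = -3173 - 148/3 = -9667/3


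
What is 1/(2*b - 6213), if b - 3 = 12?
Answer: -1/6183 ≈ -0.00016173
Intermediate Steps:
b = 15 (b = 3 + 12 = 15)
1/(2*b - 6213) = 1/(2*15 - 6213) = 1/(30 - 6213) = 1/(-6183) = -1/6183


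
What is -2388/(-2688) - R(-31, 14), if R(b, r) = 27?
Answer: -5849/224 ≈ -26.112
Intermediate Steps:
-2388/(-2688) - R(-31, 14) = -2388/(-2688) - 1*27 = -2388*(-1/2688) - 27 = 199/224 - 27 = -5849/224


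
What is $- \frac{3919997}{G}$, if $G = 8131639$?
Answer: $- \frac{3919997}{8131639} \approx -0.48207$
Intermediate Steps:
$- \frac{3919997}{G} = - \frac{3919997}{8131639}$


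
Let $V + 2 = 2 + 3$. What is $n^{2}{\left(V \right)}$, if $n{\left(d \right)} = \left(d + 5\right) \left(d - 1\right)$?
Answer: $256$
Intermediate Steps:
$V = 3$ ($V = -2 + \left(2 + 3\right) = -2 + 5 = 3$)
$n{\left(d \right)} = \left(-1 + d\right) \left(5 + d\right)$ ($n{\left(d \right)} = \left(5 + d\right) \left(-1 + d\right) = \left(-1 + d\right) \left(5 + d\right)$)
$n^{2}{\left(V \right)} = \left(-5 + 3^{2} + 4 \cdot 3\right)^{2} = \left(-5 + 9 + 12\right)^{2} = 16^{2} = 256$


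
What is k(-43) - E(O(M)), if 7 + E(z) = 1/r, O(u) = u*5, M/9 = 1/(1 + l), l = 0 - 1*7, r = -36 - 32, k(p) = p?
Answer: -2447/68 ≈ -35.985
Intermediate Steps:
r = -68
l = -7 (l = 0 - 7 = -7)
M = -3/2 (M = 9/(1 - 7) = 9/(-6) = 9*(-⅙) = -3/2 ≈ -1.5000)
O(u) = 5*u
E(z) = -477/68 (E(z) = -7 + 1/(-68) = -7 - 1/68 = -477/68)
k(-43) - E(O(M)) = -43 - 1*(-477/68) = -43 + 477/68 = -2447/68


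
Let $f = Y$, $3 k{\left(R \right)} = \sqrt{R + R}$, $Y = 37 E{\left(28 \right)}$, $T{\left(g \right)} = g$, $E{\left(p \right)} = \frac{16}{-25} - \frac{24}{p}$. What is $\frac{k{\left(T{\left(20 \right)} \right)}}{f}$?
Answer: $- \frac{175 \sqrt{10}}{14541} \approx -0.038058$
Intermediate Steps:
$E{\left(p \right)} = - \frac{16}{25} - \frac{24}{p}$ ($E{\left(p \right)} = 16 \left(- \frac{1}{25}\right) - \frac{24}{p} = - \frac{16}{25} - \frac{24}{p}$)
$Y = - \frac{9694}{175}$ ($Y = 37 \left(- \frac{16}{25} - \frac{24}{28}\right) = 37 \left(- \frac{16}{25} - \frac{6}{7}\right) = 37 \left(- \frac{262}{175}\right) = - \frac{9694}{175} \approx -55.394$)
$k{\left(R \right)} = \frac{\sqrt{2} \sqrt{R}}{3}$ ($k{\left(R \right)} = \frac{\sqrt{R + R}}{3} = \frac{\sqrt{2 R}}{3} = \frac{\sqrt{2} \sqrt{R}}{3}$)
$f = - \frac{9694}{175} \approx -55.394$
$\frac{k{\left(T{\left(20 \right)} \right)}}{f} = \frac{\frac{1}{3} \sqrt{2} \sqrt{20}}{- \frac{9694}{175}} = \frac{\sqrt{2} \cdot 2 \sqrt{5}}{3} \left(- \frac{175}{9694}\right) = \frac{2 \sqrt{10}}{3} \left(- \frac{175}{9694}\right) = - \frac{175 \sqrt{10}}{14541}$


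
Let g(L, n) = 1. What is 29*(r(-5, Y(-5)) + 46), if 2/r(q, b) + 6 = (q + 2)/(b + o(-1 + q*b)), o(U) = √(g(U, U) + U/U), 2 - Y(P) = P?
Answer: 862576/651 - 58*√2/651 ≈ 1324.9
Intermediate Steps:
Y(P) = 2 - P
o(U) = √2 (o(U) = √(1 + U/U) = √(1 + 1) = √2)
r(q, b) = 2/(-6 + (2 + q)/(b + √2)) (r(q, b) = 2/(-6 + (q + 2)/(b + √2)) = 2/(-6 + (2 + q)/(b + √2)))
29*(r(-5, Y(-5)) + 46) = 29*(2*((2 - 1*(-5)) + √2)/(2 - 5 - 6*(2 - 1*(-5)) - 6*√2) + 46) = 29*(2*((2 + 5) + √2)/(2 - 5 - 6*(2 + 5) - 6*√2) + 46) = 29*(2*(7 + √2)/(2 - 5 - 6*7 - 6*√2) + 46) = 29*(2*(7 + √2)/(2 - 5 - 42 - 6*√2) + 46) = 29*(2*(7 + √2)/(-45 - 6*√2) + 46) = 29*(46 + 2*(7 + √2)/(-45 - 6*√2)) = 1334 + 58*(7 + √2)/(-45 - 6*√2)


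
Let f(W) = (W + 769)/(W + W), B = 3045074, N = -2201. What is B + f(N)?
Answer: 6702208590/2201 ≈ 3.0451e+6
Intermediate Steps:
f(W) = (769 + W)/(2*W) (f(W) = (769 + W)/((2*W)) = (769 + W)*(1/(2*W)) = (769 + W)/(2*W))
B + f(N) = 3045074 + (1/2)*(769 - 2201)/(-2201) = 3045074 + (1/2)*(-1/2201)*(-1432) = 3045074 + 716/2201 = 6702208590/2201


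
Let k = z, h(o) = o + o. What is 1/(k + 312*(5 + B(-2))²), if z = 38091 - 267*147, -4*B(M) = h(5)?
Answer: 1/792 ≈ 0.0012626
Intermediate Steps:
h(o) = 2*o
B(M) = -5/2
z = -1158 (z = 38091 - 1*39249 = 38091 - 39249 = -1158)
k = -1158
1/(k + 312*(5 + B(-2))²) = 1/(-1158 + 312*(5 - 5/2)²) = 1/(-1158 + 312*(5/2)²) = 1/(-1158 + 312*(25/4)) = 1/(-1158 + 1950) = 1/792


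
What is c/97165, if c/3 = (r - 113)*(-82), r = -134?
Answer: 60762/97165 ≈ 0.62535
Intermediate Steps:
c = 60762 (c = 3*((-134 - 113)*(-82)) = 3*(-247*(-82)) = 3*20254 = 60762)
c/97165 = 60762/97165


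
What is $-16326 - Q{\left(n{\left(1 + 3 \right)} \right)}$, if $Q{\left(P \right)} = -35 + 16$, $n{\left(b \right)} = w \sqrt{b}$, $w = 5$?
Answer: $-16307$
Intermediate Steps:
$n{\left(b \right)} = 5 \sqrt{b}$
$Q{\left(P \right)} = -19$
$-16326 - Q{\left(n{\left(1 + 3 \right)} \right)} = -16326 - -19 = -16326 + 19 = -16307$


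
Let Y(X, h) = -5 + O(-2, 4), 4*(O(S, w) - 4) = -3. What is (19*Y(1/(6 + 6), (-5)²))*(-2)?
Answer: 133/2 ≈ 66.500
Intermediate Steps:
O(S, w) = 13/4 (O(S, w) = 4 + (¼)*(-3) = 4 - ¾ = 13/4)
Y(X, h) = -7/4 (Y(X, h) = -5 + 13/4 = -7/4)
(19*Y(1/(6 + 6), (-5)²))*(-2) = (19*(-7/4))*(-2) = -133/4*(-2) = 133/2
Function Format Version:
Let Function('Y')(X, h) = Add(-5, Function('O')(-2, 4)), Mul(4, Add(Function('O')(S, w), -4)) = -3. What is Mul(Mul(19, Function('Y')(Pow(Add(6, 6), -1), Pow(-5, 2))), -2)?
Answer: Rational(133, 2) ≈ 66.500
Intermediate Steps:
Function('O')(S, w) = Rational(13, 4) (Function('O')(S, w) = Add(4, Mul(Rational(1, 4), -3)) = Add(4, Rational(-3, 4)) = Rational(13, 4))
Function('Y')(X, h) = Rational(-7, 4) (Function('Y')(X, h) = Add(-5, Rational(13, 4)) = Rational(-7, 4))
Mul(Mul(19, Function('Y')(Pow(Add(6, 6), -1), Pow(-5, 2))), -2) = Mul(Mul(19, Rational(-7, 4)), -2) = Mul(Rational(-133, 4), -2) = Rational(133, 2)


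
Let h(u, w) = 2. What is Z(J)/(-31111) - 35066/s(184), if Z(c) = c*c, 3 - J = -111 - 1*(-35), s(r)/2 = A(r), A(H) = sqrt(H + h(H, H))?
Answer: -6241/31111 - 17533*sqrt(186)/186 ≈ -1285.8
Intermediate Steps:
A(H) = sqrt(2 + H) (A(H) = sqrt(H + 2) = sqrt(2 + H))
s(r) = 2*sqrt(2 + r)
J = 79 (J = 3 - (-111 - 1*(-35)) = 3 - (-111 + 35) = 3 - 1*(-76) = 3 + 76 = 79)
Z(c) = c**2
Z(J)/(-31111) - 35066/s(184) = 79**2/(-31111) - 35066*1/(2*sqrt(2 + 184)) = 6241*(-1/31111) - 35066*sqrt(186)/372 = -6241/31111 - 17533*sqrt(186)/186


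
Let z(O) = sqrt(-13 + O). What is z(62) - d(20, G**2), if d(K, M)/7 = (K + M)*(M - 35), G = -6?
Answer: -385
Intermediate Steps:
d(K, M) = 7*(-35 + M)*(K + M) (d(K, M) = 7*((K + M)*(M - 35)) = 7*((K + M)*(-35 + M)) = 7*((-35 + M)*(K + M)) = 7*(-35 + M)*(K + M))
z(62) - d(20, G**2) = sqrt(-13 + 62) - (-245*20 - 245*(-6)**2 + 7*((-6)**2)**2 + 7*20*(-6)**2) = sqrt(49) - (-4900 - 245*36 + 7*36**2 + 7*20*36) = 7 - (-4900 - 8820 + 7*1296 + 5040) = 7 - (-4900 - 8820 + 9072 + 5040) = 7 - 1*392 = 7 - 392 = -385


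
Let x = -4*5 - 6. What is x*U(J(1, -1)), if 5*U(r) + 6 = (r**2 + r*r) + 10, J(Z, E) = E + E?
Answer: -312/5 ≈ -62.400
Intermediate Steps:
J(Z, E) = 2*E
U(r) = 4/5 + 2*r**2/5 (U(r) = -6/5 + ((r**2 + r*r) + 10)/5 = -6/5 + ((r**2 + r**2) + 10)/5 = -6/5 + (2*r**2 + 10)/5 = -6/5 + (10 + 2*r**2)/5 = -6/5 + (2 + 2*r**2/5) = 4/5 + 2*r**2/5)
x = -26 (x = -20 - 6 = -26)
x*U(J(1, -1)) = -26*(4/5 + 2*(2*(-1))**2/5) = -26*(4/5 + (2/5)*(-2)**2) = -26*(4/5 + (2/5)*4) = -26*(4/5 + 8/5) = -26*12/5 = -312/5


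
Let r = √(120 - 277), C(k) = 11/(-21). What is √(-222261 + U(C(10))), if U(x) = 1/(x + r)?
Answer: √(-222261 + 1/(-11/21 + I*√157)) ≈ 0.e-4 - 471.45*I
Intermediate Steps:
C(k) = -11/21 (C(k) = 11*(-1/21) = -11/21)
r = I*√157 (r = √(-157) = I*√157 ≈ 12.53*I)
U(x) = 1/(x + I*√157)
√(-222261 + U(C(10))) = √(-222261 + 1/(-11/21 + I*√157))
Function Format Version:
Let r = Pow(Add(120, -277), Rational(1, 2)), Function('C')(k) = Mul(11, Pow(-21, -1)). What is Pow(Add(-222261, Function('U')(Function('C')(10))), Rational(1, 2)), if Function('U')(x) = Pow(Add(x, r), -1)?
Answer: Pow(Add(-222261, Pow(Add(Rational(-11, 21), Mul(I, Pow(157, Rational(1, 2)))), -1)), Rational(1, 2)) ≈ Add(0.e-4, Mul(-471.45, I))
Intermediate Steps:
Function('C')(k) = Rational(-11, 21) (Function('C')(k) = Mul(11, Rational(-1, 21)) = Rational(-11, 21))
r = Mul(I, Pow(157, Rational(1, 2))) (r = Pow(-157, Rational(1, 2)) = Mul(I, Pow(157, Rational(1, 2))) ≈ Mul(12.530, I))
Function('U')(x) = Pow(Add(x, Mul(I, Pow(157, Rational(1, 2)))), -1)
Pow(Add(-222261, Function('U')(Function('C')(10))), Rational(1, 2)) = Pow(Add(-222261, Pow(Add(Rational(-11, 21), Mul(I, Pow(157, Rational(1, 2)))), -1)), Rational(1, 2))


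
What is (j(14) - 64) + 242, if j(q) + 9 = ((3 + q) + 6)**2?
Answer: 698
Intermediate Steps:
j(q) = -9 + (9 + q)**2 (j(q) = -9 + ((3 + q) + 6)**2 = -9 + (9 + q)**2)
(j(14) - 64) + 242 = ((-9 + (9 + 14)**2) - 64) + 242 = ((-9 + 23**2) - 64) + 242 = ((-9 + 529) - 64) + 242 = (520 - 64) + 242 = 456 + 242 = 698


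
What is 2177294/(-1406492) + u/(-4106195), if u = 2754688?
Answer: -6407420185413/2887665208970 ≈ -2.2189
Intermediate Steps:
2177294/(-1406492) + u/(-4106195) = 2177294/(-1406492) + 2754688/(-4106195) = 2177294*(-1/1406492) + 2754688*(-1/4106195) = -1088647/703246 - 2754688/4106195 = -6407420185413/2887665208970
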